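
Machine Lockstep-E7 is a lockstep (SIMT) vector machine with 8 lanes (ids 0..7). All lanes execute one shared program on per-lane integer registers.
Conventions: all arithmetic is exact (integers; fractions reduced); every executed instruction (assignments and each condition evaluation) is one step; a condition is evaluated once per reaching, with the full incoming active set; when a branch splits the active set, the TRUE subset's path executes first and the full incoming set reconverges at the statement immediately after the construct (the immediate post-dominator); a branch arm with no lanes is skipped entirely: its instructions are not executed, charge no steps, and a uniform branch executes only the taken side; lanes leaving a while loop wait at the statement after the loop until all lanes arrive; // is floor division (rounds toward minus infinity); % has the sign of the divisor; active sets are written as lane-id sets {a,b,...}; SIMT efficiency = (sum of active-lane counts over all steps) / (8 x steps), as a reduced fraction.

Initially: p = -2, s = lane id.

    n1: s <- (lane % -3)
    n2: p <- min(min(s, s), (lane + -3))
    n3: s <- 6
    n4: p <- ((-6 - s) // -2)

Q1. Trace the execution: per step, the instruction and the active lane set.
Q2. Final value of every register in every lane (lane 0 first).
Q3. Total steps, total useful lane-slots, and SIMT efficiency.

step 0: s <- (lane % -3)             {0,1,2,3,4,5,6,7}
step 1: p <- min(min(s, s), (lane + -3)) {0,1,2,3,4,5,6,7}
step 2: s <- 6                       {0,1,2,3,4,5,6,7}
step 3: p <- ((-6 - s) // -2)        {0,1,2,3,4,5,6,7}

Answer: 4 steps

p: 6,6,6,6,6,6,6,6
s: 6,6,6,6,6,6,6,6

steps = 4; useful = 32; efficiency = 32/32 = 1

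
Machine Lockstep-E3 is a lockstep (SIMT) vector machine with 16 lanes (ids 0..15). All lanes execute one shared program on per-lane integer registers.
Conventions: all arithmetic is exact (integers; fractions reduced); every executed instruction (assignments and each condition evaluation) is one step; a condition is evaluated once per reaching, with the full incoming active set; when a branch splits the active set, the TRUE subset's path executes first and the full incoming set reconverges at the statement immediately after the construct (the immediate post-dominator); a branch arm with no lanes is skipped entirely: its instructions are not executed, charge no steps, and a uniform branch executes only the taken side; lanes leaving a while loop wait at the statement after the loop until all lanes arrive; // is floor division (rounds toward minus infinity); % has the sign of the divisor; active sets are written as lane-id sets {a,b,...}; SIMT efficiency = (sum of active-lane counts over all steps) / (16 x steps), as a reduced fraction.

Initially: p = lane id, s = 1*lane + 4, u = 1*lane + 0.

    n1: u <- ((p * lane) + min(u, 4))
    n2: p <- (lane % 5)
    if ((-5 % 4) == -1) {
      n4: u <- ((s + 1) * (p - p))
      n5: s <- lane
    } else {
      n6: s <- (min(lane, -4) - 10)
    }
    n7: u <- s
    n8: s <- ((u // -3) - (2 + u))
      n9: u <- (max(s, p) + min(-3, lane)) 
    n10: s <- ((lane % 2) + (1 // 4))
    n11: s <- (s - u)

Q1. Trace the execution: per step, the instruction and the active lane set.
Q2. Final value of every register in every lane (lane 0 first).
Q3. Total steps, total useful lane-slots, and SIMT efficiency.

step 0: u <- ((p * lane) + min(u, 4)) {0,1,2,3,4,5,6,7,8,9,10,11,12,13,14,15}
step 1: p <- (lane % 5)              {0,1,2,3,4,5,6,7,8,9,10,11,12,13,14,15}
step 2: eval ((-5 % 4) == -1)        {0,1,2,3,4,5,6,7,8,9,10,11,12,13,14,15}
step 3: s <- (min(lane, -4) - 10)    {0,1,2,3,4,5,6,7,8,9,10,11,12,13,14,15}
step 4: u <- s                       {0,1,2,3,4,5,6,7,8,9,10,11,12,13,14,15}
step 5: s <- ((u // -3) - (2 + u))   {0,1,2,3,4,5,6,7,8,9,10,11,12,13,14,15}
step 6: u <- (max(s, p) + min(-3, lane)) {0,1,2,3,4,5,6,7,8,9,10,11,12,13,14,15}
step 7: s <- ((lane % 2) + (1 // 4)) {0,1,2,3,4,5,6,7,8,9,10,11,12,13,14,15}
step 8: s <- (s - u)                 {0,1,2,3,4,5,6,7,8,9,10,11,12,13,14,15}

Answer: 9 steps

p: 0,1,2,3,4,0,1,2,3,4,0,1,2,3,4,0
s: -13,-12,-13,-12,-13,-12,-13,-12,-13,-12,-13,-12,-13,-12,-13,-12
u: 13,13,13,13,13,13,13,13,13,13,13,13,13,13,13,13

steps = 9; useful = 144; efficiency = 144/144 = 1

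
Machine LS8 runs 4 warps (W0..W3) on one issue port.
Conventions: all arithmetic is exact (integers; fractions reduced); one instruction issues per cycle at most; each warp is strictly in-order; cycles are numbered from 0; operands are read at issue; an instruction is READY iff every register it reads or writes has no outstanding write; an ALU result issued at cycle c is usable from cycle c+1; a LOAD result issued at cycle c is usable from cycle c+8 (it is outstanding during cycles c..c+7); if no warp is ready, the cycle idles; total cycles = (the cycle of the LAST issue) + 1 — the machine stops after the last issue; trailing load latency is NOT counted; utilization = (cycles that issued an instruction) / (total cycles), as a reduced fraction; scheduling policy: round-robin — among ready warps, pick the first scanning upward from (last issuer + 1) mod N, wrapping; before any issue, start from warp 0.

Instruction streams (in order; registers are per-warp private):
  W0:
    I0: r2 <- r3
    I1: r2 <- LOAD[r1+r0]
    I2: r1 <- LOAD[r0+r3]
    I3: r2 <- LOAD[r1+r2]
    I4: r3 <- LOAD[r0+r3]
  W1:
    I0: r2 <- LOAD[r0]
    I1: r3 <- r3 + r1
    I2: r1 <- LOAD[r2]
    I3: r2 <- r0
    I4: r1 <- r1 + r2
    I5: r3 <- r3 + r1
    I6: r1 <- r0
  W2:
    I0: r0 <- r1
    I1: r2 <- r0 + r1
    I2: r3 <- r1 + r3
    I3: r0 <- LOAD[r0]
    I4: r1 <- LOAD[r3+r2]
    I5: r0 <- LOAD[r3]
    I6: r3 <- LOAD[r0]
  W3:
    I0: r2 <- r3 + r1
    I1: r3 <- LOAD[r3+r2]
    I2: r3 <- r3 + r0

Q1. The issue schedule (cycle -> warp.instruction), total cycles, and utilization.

cycle 0: W0.I0
cycle 1: W1.I0
cycle 2: W2.I0
cycle 3: W3.I0
cycle 4: W0.I1
cycle 5: W1.I1
cycle 6: W2.I1
cycle 7: W3.I1
cycle 8: W0.I2
cycle 9: W1.I2
cycle 10: W2.I2
cycle 11: W1.I3
cycle 12: W2.I3
cycle 13: W2.I4
cycle 14: idle
cycle 15: W3.I2
cycle 16: W0.I3
cycle 17: W1.I4
cycle 18: W0.I4
cycle 19: W1.I5
cycle 20: W2.I5
cycle 21: W1.I6
cycle 22: idle
cycle 23: idle
cycle 24: idle
cycle 25: idle
cycle 26: idle
cycle 27: idle
cycle 28: W2.I6

Answer: 29 cycles, utilization 22/29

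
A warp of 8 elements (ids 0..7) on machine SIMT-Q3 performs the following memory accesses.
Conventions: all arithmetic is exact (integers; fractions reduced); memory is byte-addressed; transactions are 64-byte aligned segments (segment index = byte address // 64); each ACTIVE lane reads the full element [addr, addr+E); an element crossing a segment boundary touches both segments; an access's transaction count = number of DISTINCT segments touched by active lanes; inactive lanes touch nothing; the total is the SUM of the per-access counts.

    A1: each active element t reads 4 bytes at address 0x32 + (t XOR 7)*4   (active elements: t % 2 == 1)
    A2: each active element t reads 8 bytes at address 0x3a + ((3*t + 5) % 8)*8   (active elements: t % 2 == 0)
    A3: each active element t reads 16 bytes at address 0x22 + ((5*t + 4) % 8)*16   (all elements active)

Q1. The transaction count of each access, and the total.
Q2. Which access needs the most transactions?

A1: 2 transactions
A2: 1 transaction
A3: 3 transactions

Answer: 2,1,3; total 6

Answer: A3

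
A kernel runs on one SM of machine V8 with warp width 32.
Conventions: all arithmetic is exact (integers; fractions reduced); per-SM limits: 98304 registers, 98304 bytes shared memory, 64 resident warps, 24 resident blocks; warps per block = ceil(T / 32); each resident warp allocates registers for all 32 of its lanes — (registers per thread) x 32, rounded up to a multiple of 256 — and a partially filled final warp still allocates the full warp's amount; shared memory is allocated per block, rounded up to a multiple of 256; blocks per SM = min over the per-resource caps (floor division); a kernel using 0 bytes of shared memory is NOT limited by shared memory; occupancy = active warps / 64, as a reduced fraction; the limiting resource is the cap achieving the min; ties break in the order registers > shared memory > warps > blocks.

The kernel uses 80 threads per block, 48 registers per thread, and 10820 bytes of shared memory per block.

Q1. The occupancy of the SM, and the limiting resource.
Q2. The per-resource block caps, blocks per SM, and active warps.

Answer: occupancy 3/8, limited by shared memory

registers: 21 blocks
shared memory: 8 blocks
warps: 21 blocks
blocks: 24 blocks

Answer: 8 blocks, 24 active warps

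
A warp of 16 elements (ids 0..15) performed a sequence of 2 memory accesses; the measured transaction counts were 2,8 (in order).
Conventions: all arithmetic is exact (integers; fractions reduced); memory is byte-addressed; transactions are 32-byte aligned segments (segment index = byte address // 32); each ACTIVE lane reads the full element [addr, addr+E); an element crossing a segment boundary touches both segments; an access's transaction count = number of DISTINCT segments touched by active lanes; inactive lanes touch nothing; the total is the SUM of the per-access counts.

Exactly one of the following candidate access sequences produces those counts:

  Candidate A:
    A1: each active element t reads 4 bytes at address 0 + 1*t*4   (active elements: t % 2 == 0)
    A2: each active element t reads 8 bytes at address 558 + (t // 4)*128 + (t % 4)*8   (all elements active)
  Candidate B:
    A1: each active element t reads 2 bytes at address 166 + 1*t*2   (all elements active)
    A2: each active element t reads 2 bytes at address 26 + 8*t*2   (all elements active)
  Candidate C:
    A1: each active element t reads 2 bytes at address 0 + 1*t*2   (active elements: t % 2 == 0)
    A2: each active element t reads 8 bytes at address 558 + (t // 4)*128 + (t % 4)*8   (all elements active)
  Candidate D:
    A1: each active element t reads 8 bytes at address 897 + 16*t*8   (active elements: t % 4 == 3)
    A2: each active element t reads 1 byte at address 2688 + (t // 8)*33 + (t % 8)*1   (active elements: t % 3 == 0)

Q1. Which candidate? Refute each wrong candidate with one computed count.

B: A2 gives 9 transactions, not 8
C: A1 gives 1 transaction, not 2
D: A1 gives 4 transactions, not 2
A: all counts match (2,8)

Answer: A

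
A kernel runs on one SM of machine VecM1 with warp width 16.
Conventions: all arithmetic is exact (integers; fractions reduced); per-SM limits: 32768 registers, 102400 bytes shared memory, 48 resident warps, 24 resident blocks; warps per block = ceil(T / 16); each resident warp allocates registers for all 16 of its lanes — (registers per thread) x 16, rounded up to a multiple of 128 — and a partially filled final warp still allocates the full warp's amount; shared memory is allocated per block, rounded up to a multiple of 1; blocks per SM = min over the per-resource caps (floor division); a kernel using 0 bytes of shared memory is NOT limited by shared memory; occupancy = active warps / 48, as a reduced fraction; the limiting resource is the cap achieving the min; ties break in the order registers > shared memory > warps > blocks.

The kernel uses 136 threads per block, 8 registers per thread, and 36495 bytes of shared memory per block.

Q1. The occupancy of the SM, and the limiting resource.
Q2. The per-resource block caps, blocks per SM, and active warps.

Answer: occupancy 3/8, limited by shared memory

registers: 28 blocks
shared memory: 2 blocks
warps: 5 blocks
blocks: 24 blocks

Answer: 2 blocks, 18 active warps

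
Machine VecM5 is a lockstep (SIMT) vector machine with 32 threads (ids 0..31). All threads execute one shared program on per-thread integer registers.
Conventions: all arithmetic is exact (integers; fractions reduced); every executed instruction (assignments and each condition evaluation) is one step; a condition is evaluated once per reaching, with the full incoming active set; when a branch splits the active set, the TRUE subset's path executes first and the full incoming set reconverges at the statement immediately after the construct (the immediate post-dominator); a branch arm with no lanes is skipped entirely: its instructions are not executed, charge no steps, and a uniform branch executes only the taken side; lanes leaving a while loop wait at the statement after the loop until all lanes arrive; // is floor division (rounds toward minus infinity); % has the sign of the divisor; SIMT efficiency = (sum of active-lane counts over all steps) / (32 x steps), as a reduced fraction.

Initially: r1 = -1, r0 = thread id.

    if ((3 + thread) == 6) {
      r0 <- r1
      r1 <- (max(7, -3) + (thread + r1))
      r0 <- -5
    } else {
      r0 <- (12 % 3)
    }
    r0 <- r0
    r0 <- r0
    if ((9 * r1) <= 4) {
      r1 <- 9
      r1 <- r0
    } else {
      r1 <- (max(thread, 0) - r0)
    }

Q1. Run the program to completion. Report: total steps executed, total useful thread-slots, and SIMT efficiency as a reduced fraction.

Answer: 11 steps, 225 useful, 225/352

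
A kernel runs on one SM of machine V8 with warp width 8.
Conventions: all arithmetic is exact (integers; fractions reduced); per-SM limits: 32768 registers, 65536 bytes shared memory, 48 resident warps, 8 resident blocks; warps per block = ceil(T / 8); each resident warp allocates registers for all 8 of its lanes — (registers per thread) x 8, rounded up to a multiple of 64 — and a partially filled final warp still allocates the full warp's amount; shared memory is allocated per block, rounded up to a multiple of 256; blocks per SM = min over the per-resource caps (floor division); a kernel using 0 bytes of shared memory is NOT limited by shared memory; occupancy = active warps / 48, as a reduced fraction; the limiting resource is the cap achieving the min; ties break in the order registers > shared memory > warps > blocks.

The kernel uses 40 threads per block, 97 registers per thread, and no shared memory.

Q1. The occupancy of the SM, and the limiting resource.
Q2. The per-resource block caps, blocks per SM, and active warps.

Answer: occupancy 35/48, limited by registers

registers: 7 blocks
shared memory: no limit (kernel uses none)
warps: 9 blocks
blocks: 8 blocks

Answer: 7 blocks, 35 active warps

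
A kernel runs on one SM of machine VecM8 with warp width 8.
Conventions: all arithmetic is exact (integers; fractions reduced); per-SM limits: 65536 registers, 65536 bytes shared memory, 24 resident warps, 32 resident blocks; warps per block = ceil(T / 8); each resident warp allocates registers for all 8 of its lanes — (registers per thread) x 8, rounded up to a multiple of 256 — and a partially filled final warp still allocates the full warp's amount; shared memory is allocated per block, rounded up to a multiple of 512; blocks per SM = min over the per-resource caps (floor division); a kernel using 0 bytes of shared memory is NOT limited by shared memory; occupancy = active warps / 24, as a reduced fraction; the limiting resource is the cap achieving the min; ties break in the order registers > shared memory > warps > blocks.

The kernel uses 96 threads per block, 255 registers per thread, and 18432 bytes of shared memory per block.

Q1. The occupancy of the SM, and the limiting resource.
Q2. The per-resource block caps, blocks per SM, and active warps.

Answer: occupancy 1, limited by registers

registers: 2 blocks
shared memory: 3 blocks
warps: 2 blocks
blocks: 32 blocks

Answer: 2 blocks, 24 active warps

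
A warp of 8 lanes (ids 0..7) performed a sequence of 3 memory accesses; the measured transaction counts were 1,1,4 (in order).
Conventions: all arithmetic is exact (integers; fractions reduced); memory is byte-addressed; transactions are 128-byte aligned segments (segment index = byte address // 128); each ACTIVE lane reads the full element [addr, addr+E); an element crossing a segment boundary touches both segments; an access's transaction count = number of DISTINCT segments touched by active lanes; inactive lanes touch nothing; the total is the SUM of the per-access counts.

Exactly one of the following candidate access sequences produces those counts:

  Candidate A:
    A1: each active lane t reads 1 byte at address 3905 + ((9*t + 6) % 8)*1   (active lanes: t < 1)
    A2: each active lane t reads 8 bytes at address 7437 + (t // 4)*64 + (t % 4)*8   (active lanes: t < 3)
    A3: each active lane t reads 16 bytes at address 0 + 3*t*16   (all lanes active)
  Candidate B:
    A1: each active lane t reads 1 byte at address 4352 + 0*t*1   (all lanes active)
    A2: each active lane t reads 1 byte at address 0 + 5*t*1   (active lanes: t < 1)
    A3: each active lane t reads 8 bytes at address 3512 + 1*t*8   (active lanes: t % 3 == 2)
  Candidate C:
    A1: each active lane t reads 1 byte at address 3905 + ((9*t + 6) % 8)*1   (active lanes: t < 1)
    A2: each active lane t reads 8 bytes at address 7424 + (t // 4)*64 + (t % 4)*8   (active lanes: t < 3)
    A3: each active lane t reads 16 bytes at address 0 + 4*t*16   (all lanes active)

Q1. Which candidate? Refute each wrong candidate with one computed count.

A: A3 gives 3 transactions, not 4
B: A3 gives 1 transaction, not 4
C: all counts match (1,1,4)

Answer: C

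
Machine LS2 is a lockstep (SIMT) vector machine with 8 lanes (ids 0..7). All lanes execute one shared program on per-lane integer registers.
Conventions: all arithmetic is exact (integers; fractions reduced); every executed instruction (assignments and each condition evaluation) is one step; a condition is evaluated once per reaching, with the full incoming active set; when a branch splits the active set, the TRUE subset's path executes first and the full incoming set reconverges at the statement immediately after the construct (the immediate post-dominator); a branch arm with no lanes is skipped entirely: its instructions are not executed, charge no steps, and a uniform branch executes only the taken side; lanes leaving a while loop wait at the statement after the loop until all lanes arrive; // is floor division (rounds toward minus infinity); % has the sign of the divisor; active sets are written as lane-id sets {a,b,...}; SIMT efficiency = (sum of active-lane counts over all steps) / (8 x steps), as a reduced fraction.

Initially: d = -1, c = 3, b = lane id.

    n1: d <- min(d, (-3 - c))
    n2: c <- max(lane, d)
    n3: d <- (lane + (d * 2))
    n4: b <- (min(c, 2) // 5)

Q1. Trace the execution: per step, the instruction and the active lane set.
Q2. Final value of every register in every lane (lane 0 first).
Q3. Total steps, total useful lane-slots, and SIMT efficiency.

step 0: d <- min(d, (-3 - c))        {0,1,2,3,4,5,6,7}
step 1: c <- max(lane, d)            {0,1,2,3,4,5,6,7}
step 2: d <- (lane + (d * 2))        {0,1,2,3,4,5,6,7}
step 3: b <- (min(c, 2) // 5)        {0,1,2,3,4,5,6,7}

Answer: 4 steps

d: -12,-11,-10,-9,-8,-7,-6,-5
c: 0,1,2,3,4,5,6,7
b: 0,0,0,0,0,0,0,0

steps = 4; useful = 32; efficiency = 32/32 = 1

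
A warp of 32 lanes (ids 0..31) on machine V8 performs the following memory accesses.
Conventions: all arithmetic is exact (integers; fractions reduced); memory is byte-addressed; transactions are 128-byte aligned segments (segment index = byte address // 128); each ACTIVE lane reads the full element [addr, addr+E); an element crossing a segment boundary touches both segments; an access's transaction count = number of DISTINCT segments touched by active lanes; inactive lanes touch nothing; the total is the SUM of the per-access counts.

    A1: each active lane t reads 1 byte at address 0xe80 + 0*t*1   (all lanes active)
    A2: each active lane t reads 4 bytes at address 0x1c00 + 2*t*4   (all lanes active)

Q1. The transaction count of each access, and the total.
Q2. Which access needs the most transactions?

A1: 1 transaction
A2: 2 transactions

Answer: 1,2; total 3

Answer: A2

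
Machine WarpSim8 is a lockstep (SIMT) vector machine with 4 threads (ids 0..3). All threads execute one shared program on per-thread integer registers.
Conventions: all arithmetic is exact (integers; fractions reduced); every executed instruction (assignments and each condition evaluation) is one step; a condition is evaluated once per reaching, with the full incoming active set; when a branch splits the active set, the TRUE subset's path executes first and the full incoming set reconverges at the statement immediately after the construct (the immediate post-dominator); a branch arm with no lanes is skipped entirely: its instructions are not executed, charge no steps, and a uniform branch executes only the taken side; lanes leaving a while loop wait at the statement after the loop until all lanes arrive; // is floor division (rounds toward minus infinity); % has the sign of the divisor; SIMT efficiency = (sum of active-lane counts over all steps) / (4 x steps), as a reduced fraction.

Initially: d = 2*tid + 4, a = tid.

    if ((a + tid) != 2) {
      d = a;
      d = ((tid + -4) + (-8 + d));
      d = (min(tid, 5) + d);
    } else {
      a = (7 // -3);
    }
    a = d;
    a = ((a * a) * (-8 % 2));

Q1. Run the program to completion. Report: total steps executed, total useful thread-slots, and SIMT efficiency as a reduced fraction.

Answer: 7 steps, 22 useful, 11/14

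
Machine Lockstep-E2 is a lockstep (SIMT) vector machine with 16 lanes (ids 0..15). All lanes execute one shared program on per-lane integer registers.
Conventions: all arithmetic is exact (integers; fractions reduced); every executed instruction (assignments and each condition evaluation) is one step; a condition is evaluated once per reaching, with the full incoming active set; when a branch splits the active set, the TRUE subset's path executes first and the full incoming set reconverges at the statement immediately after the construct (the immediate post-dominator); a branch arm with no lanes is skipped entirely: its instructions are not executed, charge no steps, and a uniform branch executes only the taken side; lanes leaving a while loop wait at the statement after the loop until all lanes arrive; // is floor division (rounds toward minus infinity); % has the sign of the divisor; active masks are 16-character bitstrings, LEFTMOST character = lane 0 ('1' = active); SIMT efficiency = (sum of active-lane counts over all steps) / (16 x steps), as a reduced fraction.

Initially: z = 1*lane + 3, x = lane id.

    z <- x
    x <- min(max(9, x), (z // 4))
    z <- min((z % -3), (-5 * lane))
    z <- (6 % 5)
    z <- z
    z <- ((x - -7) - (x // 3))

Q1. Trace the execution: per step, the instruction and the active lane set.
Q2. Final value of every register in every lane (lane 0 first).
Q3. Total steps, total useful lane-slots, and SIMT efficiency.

step 0: z <- x                       1111111111111111
step 1: x <- min(max(9, x), (z // 4)) 1111111111111111
step 2: z <- min((z % -3), (-5 * lane)) 1111111111111111
step 3: z <- (6 % 5)                 1111111111111111
step 4: z <- z                       1111111111111111
step 5: z <- ((x - -7) - (x // 3))   1111111111111111

Answer: 6 steps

z: 7,7,7,7,8,8,8,8,9,9,9,9,9,9,9,9
x: 0,0,0,0,1,1,1,1,2,2,2,2,3,3,3,3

steps = 6; useful = 96; efficiency = 96/96 = 1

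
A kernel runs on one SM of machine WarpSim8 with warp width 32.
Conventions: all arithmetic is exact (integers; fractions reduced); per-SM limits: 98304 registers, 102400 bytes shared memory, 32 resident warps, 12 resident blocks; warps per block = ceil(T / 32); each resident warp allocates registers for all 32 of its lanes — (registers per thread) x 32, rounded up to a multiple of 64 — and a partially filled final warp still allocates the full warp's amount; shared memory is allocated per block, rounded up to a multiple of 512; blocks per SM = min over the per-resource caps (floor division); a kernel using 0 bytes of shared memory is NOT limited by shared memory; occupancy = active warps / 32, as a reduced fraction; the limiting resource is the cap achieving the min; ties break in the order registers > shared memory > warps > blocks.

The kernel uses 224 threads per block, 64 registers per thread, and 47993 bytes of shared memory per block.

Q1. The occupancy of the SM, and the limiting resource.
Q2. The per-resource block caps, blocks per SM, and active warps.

Answer: occupancy 7/16, limited by shared memory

registers: 6 blocks
shared memory: 2 blocks
warps: 4 blocks
blocks: 12 blocks

Answer: 2 blocks, 14 active warps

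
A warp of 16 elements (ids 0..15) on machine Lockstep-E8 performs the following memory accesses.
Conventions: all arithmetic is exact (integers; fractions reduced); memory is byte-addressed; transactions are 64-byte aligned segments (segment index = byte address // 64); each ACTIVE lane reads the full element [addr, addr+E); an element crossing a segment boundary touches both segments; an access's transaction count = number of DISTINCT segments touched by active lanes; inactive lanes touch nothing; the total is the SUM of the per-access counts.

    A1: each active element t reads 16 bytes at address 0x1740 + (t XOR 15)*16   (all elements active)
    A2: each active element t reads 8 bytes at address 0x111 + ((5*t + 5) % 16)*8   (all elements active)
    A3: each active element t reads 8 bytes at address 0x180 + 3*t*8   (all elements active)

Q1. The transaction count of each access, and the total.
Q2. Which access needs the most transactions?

A1: 4 transactions
A2: 3 transactions
A3: 6 transactions

Answer: 4,3,6; total 13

Answer: A3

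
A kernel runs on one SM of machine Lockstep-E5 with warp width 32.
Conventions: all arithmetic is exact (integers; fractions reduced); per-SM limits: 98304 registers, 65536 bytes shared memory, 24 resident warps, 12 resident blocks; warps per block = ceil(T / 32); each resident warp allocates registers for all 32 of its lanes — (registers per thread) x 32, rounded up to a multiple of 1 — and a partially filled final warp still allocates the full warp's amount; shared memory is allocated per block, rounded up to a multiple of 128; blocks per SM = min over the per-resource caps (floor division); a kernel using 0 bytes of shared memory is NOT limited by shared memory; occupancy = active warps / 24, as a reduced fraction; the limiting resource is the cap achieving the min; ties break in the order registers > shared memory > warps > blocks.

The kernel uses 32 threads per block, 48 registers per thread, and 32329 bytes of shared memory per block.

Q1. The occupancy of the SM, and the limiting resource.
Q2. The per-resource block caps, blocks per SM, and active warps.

Answer: occupancy 1/12, limited by shared memory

registers: 64 blocks
shared memory: 2 blocks
warps: 24 blocks
blocks: 12 blocks

Answer: 2 blocks, 2 active warps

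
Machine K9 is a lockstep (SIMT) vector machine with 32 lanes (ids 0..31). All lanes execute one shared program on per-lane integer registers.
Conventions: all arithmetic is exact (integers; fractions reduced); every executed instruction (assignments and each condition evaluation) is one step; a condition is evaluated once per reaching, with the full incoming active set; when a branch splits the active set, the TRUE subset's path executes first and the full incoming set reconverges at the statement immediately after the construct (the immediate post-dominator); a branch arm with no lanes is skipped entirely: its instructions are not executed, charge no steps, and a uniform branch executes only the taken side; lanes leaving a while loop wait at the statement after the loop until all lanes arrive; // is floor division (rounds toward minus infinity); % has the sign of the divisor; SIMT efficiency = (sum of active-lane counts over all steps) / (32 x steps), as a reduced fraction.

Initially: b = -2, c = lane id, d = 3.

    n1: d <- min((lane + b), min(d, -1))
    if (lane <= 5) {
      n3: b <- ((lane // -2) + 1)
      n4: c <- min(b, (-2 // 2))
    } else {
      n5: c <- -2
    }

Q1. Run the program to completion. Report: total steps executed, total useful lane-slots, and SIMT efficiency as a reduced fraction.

Answer: 5 steps, 102 useful, 51/80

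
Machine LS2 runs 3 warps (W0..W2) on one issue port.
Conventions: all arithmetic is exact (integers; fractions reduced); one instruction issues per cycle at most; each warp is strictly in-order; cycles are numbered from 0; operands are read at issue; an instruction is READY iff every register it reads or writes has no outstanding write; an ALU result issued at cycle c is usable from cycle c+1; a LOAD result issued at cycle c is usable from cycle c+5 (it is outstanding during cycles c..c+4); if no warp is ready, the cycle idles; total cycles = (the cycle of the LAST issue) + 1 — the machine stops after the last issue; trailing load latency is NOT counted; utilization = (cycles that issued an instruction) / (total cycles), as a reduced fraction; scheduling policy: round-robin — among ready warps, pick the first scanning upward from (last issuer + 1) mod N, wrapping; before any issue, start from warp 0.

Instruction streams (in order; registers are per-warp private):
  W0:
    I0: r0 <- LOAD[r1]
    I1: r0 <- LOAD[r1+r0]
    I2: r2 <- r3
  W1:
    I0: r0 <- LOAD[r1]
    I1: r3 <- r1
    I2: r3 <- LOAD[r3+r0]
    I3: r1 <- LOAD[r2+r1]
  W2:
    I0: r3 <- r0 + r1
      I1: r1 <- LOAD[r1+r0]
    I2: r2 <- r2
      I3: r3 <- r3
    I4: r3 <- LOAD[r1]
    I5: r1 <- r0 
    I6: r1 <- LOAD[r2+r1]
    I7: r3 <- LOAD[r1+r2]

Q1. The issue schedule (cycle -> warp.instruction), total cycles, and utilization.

cycle 0: W0.I0
cycle 1: W1.I0
cycle 2: W2.I0
cycle 3: W1.I1
cycle 4: W2.I1
cycle 5: W0.I1
cycle 6: W1.I2
cycle 7: W2.I2
cycle 8: W0.I2
cycle 9: W1.I3
cycle 10: W2.I3
cycle 11: W2.I4
cycle 12: W2.I5
cycle 13: W2.I6
cycle 14: idle
cycle 15: idle
cycle 16: idle
cycle 17: idle
cycle 18: W2.I7

Answer: 19 cycles, utilization 15/19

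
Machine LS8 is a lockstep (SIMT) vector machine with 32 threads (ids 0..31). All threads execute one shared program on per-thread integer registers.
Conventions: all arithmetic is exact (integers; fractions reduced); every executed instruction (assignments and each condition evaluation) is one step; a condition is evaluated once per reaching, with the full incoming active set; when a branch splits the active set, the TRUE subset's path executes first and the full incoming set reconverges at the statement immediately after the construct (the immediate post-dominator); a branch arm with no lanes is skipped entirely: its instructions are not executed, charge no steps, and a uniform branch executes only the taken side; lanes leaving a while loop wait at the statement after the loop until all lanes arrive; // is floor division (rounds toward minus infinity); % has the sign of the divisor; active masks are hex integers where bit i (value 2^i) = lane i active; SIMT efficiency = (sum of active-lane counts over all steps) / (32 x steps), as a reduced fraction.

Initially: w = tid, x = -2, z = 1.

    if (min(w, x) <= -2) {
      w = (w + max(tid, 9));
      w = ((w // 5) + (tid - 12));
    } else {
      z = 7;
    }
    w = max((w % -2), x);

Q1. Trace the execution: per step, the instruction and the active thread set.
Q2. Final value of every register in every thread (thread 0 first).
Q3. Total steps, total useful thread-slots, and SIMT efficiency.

step 0: eval (min(w, x) <= -2)       0xffffffff
step 1: w <- (w + max(tid, 9))       0xffffffff
step 2: w <- ((w // 5) + (tid - 12)) 0xffffffff
step 3: w <- max((w % -2), x)        0xffffffff

Answer: 4 steps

w: -1,-1,0,-1,0,-1,-1,0,-1,0,0,-1,0,0,-1,-1,0,-1,-1,0,0,-1,0,0,-1,-1,0,-1,-1,0,0,-1
x: -2,-2,-2,-2,-2,-2,-2,-2,-2,-2,-2,-2,-2,-2,-2,-2,-2,-2,-2,-2,-2,-2,-2,-2,-2,-2,-2,-2,-2,-2,-2,-2
z: 1,1,1,1,1,1,1,1,1,1,1,1,1,1,1,1,1,1,1,1,1,1,1,1,1,1,1,1,1,1,1,1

steps = 4; useful = 128; efficiency = 128/128 = 1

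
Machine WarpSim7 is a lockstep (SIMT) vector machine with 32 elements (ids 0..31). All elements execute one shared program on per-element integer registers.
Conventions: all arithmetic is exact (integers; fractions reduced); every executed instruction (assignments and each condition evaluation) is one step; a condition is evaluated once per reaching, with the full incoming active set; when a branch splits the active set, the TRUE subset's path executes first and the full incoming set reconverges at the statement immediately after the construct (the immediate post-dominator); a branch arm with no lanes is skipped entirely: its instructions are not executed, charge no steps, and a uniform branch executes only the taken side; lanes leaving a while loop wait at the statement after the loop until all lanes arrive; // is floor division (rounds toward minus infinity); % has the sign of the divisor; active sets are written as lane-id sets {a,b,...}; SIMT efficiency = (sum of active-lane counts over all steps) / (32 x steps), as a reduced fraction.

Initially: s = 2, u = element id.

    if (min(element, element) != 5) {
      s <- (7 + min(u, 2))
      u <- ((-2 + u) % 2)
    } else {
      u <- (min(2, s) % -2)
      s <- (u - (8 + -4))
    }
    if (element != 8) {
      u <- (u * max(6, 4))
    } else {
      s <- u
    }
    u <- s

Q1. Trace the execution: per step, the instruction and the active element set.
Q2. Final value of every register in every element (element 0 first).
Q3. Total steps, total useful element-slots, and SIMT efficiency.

step 0: eval (min(element, element) != 5) {0,1,2,3,4,5,6,7,8,9,10,11,12,13,14,15,16,17,18,19,20,21,22,23,24,25,26,27,28,29,30,31}
step 1: s <- (7 + min(u, 2))         {0,1,2,3,4,6,7,8,9,10,11,12,13,14,15,16,17,18,19,20,21,22,23,24,25,26,27,28,29,30,31}
step 2: u <- ((-2 + u) % 2)          {0,1,2,3,4,6,7,8,9,10,11,12,13,14,15,16,17,18,19,20,21,22,23,24,25,26,27,28,29,30,31}
step 3: u <- (min(2, s) % -2)        {5}
step 4: s <- (u - (8 + -4))          {5}
step 5: eval (element != 8)          {0,1,2,3,4,5,6,7,8,9,10,11,12,13,14,15,16,17,18,19,20,21,22,23,24,25,26,27,28,29,30,31}
step 6: u <- (u * max(6, 4))         {0,1,2,3,4,5,6,7,9,10,11,12,13,14,15,16,17,18,19,20,21,22,23,24,25,26,27,28,29,30,31}
step 7: s <- u                       {8}
step 8: u <- s                       {0,1,2,3,4,5,6,7,8,9,10,11,12,13,14,15,16,17,18,19,20,21,22,23,24,25,26,27,28,29,30,31}

Answer: 9 steps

s: 7,8,9,9,9,-4,9,9,0,9,9,9,9,9,9,9,9,9,9,9,9,9,9,9,9,9,9,9,9,9,9,9
u: 7,8,9,9,9,-4,9,9,0,9,9,9,9,9,9,9,9,9,9,9,9,9,9,9,9,9,9,9,9,9,9,9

steps = 9; useful = 192; efficiency = 192/288 = 2/3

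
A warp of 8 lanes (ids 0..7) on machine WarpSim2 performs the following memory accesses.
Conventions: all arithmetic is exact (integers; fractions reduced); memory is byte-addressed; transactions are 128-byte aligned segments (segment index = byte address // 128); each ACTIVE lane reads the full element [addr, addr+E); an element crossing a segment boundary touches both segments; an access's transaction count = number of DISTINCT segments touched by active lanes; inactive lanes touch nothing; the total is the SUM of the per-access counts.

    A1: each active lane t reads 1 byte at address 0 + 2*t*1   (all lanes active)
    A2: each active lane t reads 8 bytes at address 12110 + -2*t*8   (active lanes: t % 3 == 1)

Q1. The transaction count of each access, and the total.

A1: 1 transaction
A2: 2 transactions

Answer: 1,2; total 3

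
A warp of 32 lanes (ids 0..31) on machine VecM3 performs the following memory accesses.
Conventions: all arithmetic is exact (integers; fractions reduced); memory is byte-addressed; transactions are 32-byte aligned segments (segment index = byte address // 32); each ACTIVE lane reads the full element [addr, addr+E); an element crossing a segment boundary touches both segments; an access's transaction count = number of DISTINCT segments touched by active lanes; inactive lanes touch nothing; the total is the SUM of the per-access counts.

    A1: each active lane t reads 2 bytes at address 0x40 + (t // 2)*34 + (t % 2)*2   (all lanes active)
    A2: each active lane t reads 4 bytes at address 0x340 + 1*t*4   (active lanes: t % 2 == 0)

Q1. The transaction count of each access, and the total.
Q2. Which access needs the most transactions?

A1: 17 transactions
A2: 4 transactions

Answer: 17,4; total 21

Answer: A1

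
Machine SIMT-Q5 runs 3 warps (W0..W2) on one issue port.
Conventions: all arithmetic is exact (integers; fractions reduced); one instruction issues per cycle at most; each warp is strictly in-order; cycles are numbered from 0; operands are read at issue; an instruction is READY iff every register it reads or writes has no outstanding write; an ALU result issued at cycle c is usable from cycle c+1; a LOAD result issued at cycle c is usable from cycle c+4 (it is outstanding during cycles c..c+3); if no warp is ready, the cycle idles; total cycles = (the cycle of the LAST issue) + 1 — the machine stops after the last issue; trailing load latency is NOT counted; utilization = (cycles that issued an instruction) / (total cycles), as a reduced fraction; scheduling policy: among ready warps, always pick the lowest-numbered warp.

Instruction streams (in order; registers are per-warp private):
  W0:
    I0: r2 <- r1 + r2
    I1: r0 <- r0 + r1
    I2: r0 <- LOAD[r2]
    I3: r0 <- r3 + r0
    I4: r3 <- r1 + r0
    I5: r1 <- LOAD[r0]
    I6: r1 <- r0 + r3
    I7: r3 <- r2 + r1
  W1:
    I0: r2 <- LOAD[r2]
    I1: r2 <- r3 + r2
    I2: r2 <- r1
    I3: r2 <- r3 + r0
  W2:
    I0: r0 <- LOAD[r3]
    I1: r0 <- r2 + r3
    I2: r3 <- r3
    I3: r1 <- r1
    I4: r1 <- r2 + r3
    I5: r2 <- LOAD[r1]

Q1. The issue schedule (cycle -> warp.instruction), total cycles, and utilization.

cycle 0: W0.I0
cycle 1: W0.I1
cycle 2: W0.I2
cycle 3: W1.I0
cycle 4: W2.I0
cycle 5: idle
cycle 6: W0.I3
cycle 7: W0.I4
cycle 8: W0.I5
cycle 9: W1.I1
cycle 10: W1.I2
cycle 11: W1.I3
cycle 12: W0.I6
cycle 13: W0.I7
cycle 14: W2.I1
cycle 15: W2.I2
cycle 16: W2.I3
cycle 17: W2.I4
cycle 18: W2.I5

Answer: 19 cycles, utilization 18/19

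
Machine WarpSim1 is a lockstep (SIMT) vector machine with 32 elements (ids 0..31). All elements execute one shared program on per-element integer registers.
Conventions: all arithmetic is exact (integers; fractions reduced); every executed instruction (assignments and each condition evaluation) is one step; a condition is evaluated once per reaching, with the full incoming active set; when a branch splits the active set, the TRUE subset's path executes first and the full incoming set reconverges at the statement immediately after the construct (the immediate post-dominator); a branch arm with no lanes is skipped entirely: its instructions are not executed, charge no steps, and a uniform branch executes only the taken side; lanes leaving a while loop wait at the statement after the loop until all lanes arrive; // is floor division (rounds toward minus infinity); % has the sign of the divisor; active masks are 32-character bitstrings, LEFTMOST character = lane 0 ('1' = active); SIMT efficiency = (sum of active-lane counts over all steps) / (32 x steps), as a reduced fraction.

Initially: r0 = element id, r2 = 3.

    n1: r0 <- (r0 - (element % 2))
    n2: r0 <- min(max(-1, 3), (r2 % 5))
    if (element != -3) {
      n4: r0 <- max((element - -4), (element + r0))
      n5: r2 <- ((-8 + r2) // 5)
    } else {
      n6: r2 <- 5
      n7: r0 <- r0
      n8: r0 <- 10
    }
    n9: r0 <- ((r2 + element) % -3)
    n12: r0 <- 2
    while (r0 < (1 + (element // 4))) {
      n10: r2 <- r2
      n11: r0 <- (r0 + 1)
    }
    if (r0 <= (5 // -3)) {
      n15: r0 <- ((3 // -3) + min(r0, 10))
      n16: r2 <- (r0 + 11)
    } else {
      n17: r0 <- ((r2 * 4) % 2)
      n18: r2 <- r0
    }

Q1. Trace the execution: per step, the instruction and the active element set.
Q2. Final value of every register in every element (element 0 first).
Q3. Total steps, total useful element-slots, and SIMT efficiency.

step 0: r0 <- (r0 - (element % 2))   11111111111111111111111111111111
step 1: r0 <- min(max(-1, 3), (r2 % 5)) 11111111111111111111111111111111
step 2: eval (element != -3)         11111111111111111111111111111111
step 3: r0 <- max((element - -4), (element + r0)) 11111111111111111111111111111111
step 4: r2 <- ((-8 + r2) // 5)       11111111111111111111111111111111
step 5: r0 <- ((r2 + element) % -3)  11111111111111111111111111111111
step 6: r0 <- 2                      11111111111111111111111111111111
step 7: eval (r0 < (1 + (element // 4))) 11111111111111111111111111111111
step 8: r2 <- r2                     00000000111111111111111111111111
step 9: r0 <- (r0 + 1)               00000000111111111111111111111111
step 10: eval (r0 < (1 + (element // 4))) 00000000111111111111111111111111
step 11: r2 <- r2                     00000000000011111111111111111111
step 12: r0 <- (r0 + 1)               00000000000011111111111111111111
step 13: eval (r0 < (1 + (element // 4))) 00000000000011111111111111111111
step 14: r2 <- r2                     00000000000000001111111111111111
step 15: r0 <- (r0 + 1)               00000000000000001111111111111111
step 16: eval (r0 < (1 + (element // 4))) 00000000000000001111111111111111
step 17: r2 <- r2                     00000000000000000000111111111111
step 18: r0 <- (r0 + 1)               00000000000000000000111111111111
step 19: eval (r0 < (1 + (element // 4))) 00000000000000000000111111111111
step 20: r2 <- r2                     00000000000000000000000011111111
step 21: r0 <- (r0 + 1)               00000000000000000000000011111111
step 22: eval (r0 < (1 + (element // 4))) 00000000000000000000000011111111
step 23: r2 <- r2                     00000000000000000000000000001111
step 24: r0 <- (r0 + 1)               00000000000000000000000000001111
step 25: eval (r0 < (1 + (element // 4))) 00000000000000000000000000001111
step 26: eval (r0 <= (5 // -3))       11111111111111111111111111111111
step 27: r0 <- ((r2 * 4) % 2)         11111111111111111111111111111111
step 28: r2 <- r0                     11111111111111111111111111111111

Answer: 29 steps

r0: 0,0,0,0,0,0,0,0,0,0,0,0,0,0,0,0,0,0,0,0,0,0,0,0,0,0,0,0,0,0,0,0
r2: 0,0,0,0,0,0,0,0,0,0,0,0,0,0,0,0,0,0,0,0,0,0,0,0,0,0,0,0,0,0,0,0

steps = 29; useful = 604; efficiency = 604/928 = 151/232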